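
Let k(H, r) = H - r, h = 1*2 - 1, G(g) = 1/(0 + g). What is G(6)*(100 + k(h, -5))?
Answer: 53/3 ≈ 17.667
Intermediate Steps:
G(g) = 1/g
h = 1 (h = 2 - 1 = 1)
G(6)*(100 + k(h, -5)) = (100 + (1 - 1*(-5)))/6 = (100 + (1 + 5))/6 = (100 + 6)/6 = (⅙)*106 = 53/3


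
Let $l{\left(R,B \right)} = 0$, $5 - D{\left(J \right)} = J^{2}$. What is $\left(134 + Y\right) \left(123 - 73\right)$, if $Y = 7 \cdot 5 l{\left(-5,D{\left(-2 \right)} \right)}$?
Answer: $6700$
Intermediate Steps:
$D{\left(J \right)} = 5 - J^{2}$
$Y = 0$ ($Y = 7 \cdot 5 \cdot 0 = 35 \cdot 0 = 0$)
$\left(134 + Y\right) \left(123 - 73\right) = \left(134 + 0\right) \left(123 - 73\right) = 134 \cdot 50 = 6700$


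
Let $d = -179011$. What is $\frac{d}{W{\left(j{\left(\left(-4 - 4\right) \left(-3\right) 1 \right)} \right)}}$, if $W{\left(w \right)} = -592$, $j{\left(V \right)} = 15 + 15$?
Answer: $\frac{179011}{592} \approx 302.38$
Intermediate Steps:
$j{\left(V \right)} = 30$
$\frac{d}{W{\left(j{\left(\left(-4 - 4\right) \left(-3\right) 1 \right)} \right)}} = - \frac{179011}{-592} = \left(-179011\right) \left(- \frac{1}{592}\right) = \frac{179011}{592}$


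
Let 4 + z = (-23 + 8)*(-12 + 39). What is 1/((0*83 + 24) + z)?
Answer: -1/385 ≈ -0.0025974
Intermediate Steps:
z = -409 (z = -4 + (-23 + 8)*(-12 + 39) = -4 - 15*27 = -4 - 405 = -409)
1/((0*83 + 24) + z) = 1/((0*83 + 24) - 409) = 1/((0 + 24) - 409) = 1/(24 - 409) = 1/(-385) = -1/385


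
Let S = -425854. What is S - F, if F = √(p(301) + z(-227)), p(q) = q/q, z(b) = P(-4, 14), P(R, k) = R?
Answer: -425854 - I*√3 ≈ -4.2585e+5 - 1.732*I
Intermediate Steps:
z(b) = -4
p(q) = 1
F = I*√3 (F = √(1 - 4) = √(-3) = I*√3 ≈ 1.732*I)
S - F = -425854 - I*√3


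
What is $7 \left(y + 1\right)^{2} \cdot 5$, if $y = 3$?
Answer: $560$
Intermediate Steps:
$7 \left(y + 1\right)^{2} \cdot 5 = 7 \left(3 + 1\right)^{2} \cdot 5 = 7 \cdot 4^{2} \cdot 5 = 7 \cdot 16 \cdot 5 = 112 \cdot 5 = 560$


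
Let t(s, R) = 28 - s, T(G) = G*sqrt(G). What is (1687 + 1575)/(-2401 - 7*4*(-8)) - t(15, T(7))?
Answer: -4509/311 ≈ -14.498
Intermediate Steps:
T(G) = G**(3/2)
(1687 + 1575)/(-2401 - 7*4*(-8)) - t(15, T(7)) = (1687 + 1575)/(-2401 - 7*4*(-8)) - (28 - 1*15) = 3262/(-2401 - 28*(-8)) - (28 - 15) = 3262/(-2401 + 224) - 1*13 = 3262/(-2177) - 13 = 3262*(-1/2177) - 13 = -466/311 - 13 = -4509/311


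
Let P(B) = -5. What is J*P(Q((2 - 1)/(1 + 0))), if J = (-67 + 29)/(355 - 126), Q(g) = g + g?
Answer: 190/229 ≈ 0.82969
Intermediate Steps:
Q(g) = 2*g
J = -38/229 ≈ -0.16594
J*P(Q((2 - 1)/(1 + 0))) = -38/229*(-5) = 190/229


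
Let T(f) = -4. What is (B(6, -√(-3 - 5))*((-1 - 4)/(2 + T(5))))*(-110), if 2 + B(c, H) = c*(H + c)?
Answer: -9350 + 3300*I*√2 ≈ -9350.0 + 4666.9*I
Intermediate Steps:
B(c, H) = -2 + c*(H + c)
(B(6, -√(-3 - 5))*((-1 - 4)/(2 + T(5))))*(-110) = ((-2 + 6² - √(-3 - 5)*6)*((-1 - 4)/(2 - 4)))*(-110) = ((-2 + 36 - √(-8)*6)*(-5/(-2)))*(-110) = ((-2 + 36 - 2*I*√2*6)*(-5*(-½)))*(-110) = ((-2 + 36 - 2*I*√2*6)*(5/2))*(-110) = ((-2 + 36 - 12*I*√2)*(5/2))*(-110) = ((34 - 12*I*√2)*(5/2))*(-110) = (85 - 30*I*√2)*(-110) = -9350 + 3300*I*√2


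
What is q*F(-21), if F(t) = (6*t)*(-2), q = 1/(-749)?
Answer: -36/107 ≈ -0.33645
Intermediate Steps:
q = -1/749 ≈ -0.0013351
F(t) = -12*t
q*F(-21) = -(-12)*(-21)/749 = -1/749*252 = -36/107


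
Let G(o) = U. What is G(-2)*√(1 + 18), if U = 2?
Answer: 2*√19 ≈ 8.7178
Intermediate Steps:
G(o) = 2
G(-2)*√(1 + 18) = 2*√(1 + 18) = 2*√19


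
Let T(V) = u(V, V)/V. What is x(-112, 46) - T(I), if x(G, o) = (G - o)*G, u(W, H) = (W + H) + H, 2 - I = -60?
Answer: 17693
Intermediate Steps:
I = 62 (I = 2 - 1*(-60) = 2 + 60 = 62)
u(W, H) = W + 2*H (u(W, H) = (H + W) + H = W + 2*H)
x(G, o) = G*(G - o)
T(V) = 3 (T(V) = (V + 2*V)/V = (3*V)/V = 3)
x(-112, 46) - T(I) = -112*(-112 - 1*46) - 1*3 = -112*(-112 - 46) - 3 = -112*(-158) - 3 = 17696 - 3 = 17693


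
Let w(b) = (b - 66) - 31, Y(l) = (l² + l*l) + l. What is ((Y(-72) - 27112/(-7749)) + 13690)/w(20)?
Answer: -185894626/596673 ≈ -311.55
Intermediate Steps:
Y(l) = l + 2*l² (Y(l) = (l² + l²) + l = 2*l² + l = l + 2*l²)
w(b) = -97 + b (w(b) = (-66 + b) - 31 = -97 + b)
((Y(-72) - 27112/(-7749)) + 13690)/w(20) = ((-72*(1 + 2*(-72)) - 27112/(-7749)) + 13690)/(-97 + 20) = ((-72*(1 - 144) - 27112*(-1/7749)) + 13690)/(-77) = ((-72*(-143) + 27112/7749) + 13690)*(-1/77) = ((10296 + 27112/7749) + 13690)*(-1/77) = (79810816/7749 + 13690)*(-1/77) = (185894626/7749)*(-1/77) = -185894626/596673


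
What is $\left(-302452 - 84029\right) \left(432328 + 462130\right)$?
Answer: $-345691022298$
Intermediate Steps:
$\left(-302452 - 84029\right) \left(432328 + 462130\right) = \left(-386481\right) 894458 = -345691022298$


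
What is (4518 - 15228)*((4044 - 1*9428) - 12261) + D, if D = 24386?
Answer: 189002336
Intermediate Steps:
(4518 - 15228)*((4044 - 1*9428) - 12261) + D = (4518 - 15228)*((4044 - 1*9428) - 12261) + 24386 = -10710*((4044 - 9428) - 12261) + 24386 = -10710*(-5384 - 12261) + 24386 = -10710*(-17645) + 24386 = 188977950 + 24386 = 189002336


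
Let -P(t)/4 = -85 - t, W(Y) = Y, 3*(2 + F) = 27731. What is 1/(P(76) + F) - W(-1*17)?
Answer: 504172/29657 ≈ 17.000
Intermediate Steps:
F = 27725/3 (F = -2 + (⅓)*27731 = -2 + 27731/3 = 27725/3 ≈ 9241.7)
P(t) = 340 + 4*t (P(t) = -4*(-85 - t) = 340 + 4*t)
1/(P(76) + F) - W(-1*17) = 1/((340 + 4*76) + 27725/3) - (-1)*17 = 1/((340 + 304) + 27725/3) - 1*(-17) = 1/(644 + 27725/3) + 17 = 1/(29657/3) + 17 = 3/29657 + 17 = 504172/29657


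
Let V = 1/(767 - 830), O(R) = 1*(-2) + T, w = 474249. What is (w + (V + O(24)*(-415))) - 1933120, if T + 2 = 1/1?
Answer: -91830439/63 ≈ -1.4576e+6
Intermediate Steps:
T = -1 (T = -2 + 1/1 = -2 + 1 = -1)
O(R) = -3 (O(R) = 1*(-2) - 1 = -2 - 1 = -3)
V = -1/63 (V = 1/(-63) = -1/63 ≈ -0.015873)
(w + (V + O(24)*(-415))) - 1933120 = (474249 + (-1/63 - 3*(-415))) - 1933120 = (474249 + (-1/63 + 1245)) - 1933120 = (474249 + 78434/63) - 1933120 = 29956121/63 - 1933120 = -91830439/63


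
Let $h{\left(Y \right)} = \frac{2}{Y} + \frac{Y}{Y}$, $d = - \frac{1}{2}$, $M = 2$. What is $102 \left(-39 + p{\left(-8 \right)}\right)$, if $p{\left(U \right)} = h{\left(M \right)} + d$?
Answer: $-3825$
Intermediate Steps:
$d = - \frac{1}{2}$ ($d = \left(-1\right) \frac{1}{2} = - \frac{1}{2} \approx -0.5$)
$h{\left(Y \right)} = 1 + \frac{2}{Y}$ ($h{\left(Y \right)} = \frac{2}{Y} + 1 = 1 + \frac{2}{Y}$)
$p{\left(U \right)} = \frac{3}{2}$ ($p{\left(U \right)} = \frac{2 + 2}{2} - \frac{1}{2} = \frac{1}{2} \cdot 4 - \frac{1}{2} = 2 - \frac{1}{2} = \frac{3}{2}$)
$102 \left(-39 + p{\left(-8 \right)}\right) = 102 \left(-39 + \frac{3}{2}\right) = 102 \left(- \frac{75}{2}\right) = -3825$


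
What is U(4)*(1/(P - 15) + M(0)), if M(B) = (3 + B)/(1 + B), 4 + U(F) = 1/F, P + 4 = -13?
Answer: -1425/128 ≈ -11.133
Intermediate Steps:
P = -17 (P = -4 - 13 = -17)
U(F) = -4 + 1/F
M(B) = (3 + B)/(1 + B)
U(4)*(1/(P - 15) + M(0)) = (-4 + 1/4)*(1/(-17 - 15) + (3 + 0)/(1 + 0)) = (-4 + 1/4)*(1/(-32) + 3/1) = -15*(-1/32 + 1*3)/4 = -15*(-1/32 + 3)/4 = -15/4*95/32 = -1425/128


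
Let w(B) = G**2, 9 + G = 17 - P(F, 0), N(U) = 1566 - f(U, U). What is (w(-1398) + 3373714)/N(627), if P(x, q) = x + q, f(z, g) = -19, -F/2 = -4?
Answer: 3373714/1585 ≈ 2128.5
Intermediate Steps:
F = 8 (F = -2*(-4) = 8)
N(U) = 1585 (N(U) = 1566 - 1*(-19) = 1566 + 19 = 1585)
P(x, q) = q + x
G = 0 (G = -9 + (17 - (0 + 8)) = -9 + (17 - 1*8) = -9 + (17 - 8) = -9 + 9 = 0)
w(B) = 0 (w(B) = 0**2 = 0)
(w(-1398) + 3373714)/N(627) = (0 + 3373714)/1585 = 3373714*(1/1585) = 3373714/1585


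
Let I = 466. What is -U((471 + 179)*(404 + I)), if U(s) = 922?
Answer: -922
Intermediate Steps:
-U((471 + 179)*(404 + I)) = -1*922 = -922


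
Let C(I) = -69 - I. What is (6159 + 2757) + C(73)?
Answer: 8774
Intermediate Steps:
(6159 + 2757) + C(73) = (6159 + 2757) + (-69 - 1*73) = 8916 + (-69 - 73) = 8916 - 142 = 8774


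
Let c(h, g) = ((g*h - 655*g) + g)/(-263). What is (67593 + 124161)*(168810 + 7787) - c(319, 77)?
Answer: 8906016613499/263 ≈ 3.3863e+10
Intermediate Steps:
c(h, g) = 654*g/263 - g*h/263 (c(h, g) = ((-655*g + g*h) + g)*(-1/263) = (-654*g + g*h)*(-1/263) = 654*g/263 - g*h/263)
(67593 + 124161)*(168810 + 7787) - c(319, 77) = (67593 + 124161)*(168810 + 7787) - 77*(654 - 1*319)/263 = 191754*176597 - 77*(654 - 319)/263 = 33863181138 - 77*335/263 = 33863181138 - 1*25795/263 = 33863181138 - 25795/263 = 8906016613499/263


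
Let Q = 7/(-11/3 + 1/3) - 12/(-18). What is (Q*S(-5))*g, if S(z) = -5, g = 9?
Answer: 129/2 ≈ 64.500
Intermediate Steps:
Q = -43/30 (Q = 7/(-11*⅓ + 1*(⅓)) - 12*(-1/18) = 7/(-11/3 + ⅓) + ⅔ = 7/(-10/3) + ⅔ = 7*(-3/10) + ⅔ = -21/10 + ⅔ = -43/30 ≈ -1.4333)
(Q*S(-5))*g = -43/30*(-5)*9 = (43/6)*9 = 129/2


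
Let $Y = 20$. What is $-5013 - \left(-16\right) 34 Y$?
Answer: $5867$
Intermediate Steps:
$-5013 - \left(-16\right) 34 Y = -5013 - \left(-16\right) 34 \cdot 20 = -5013 - \left(-544\right) 20 = -5013 - -10880 = -5013 + 10880 = 5867$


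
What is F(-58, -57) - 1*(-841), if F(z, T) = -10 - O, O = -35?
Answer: 866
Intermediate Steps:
F(z, T) = 25 (F(z, T) = -10 - 1*(-35) = -10 + 35 = 25)
F(-58, -57) - 1*(-841) = 25 - 1*(-841) = 25 + 841 = 866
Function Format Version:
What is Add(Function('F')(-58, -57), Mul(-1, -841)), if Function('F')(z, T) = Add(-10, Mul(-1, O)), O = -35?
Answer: 866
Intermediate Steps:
Function('F')(z, T) = 25 (Function('F')(z, T) = Add(-10, Mul(-1, -35)) = Add(-10, 35) = 25)
Add(Function('F')(-58, -57), Mul(-1, -841)) = Add(25, Mul(-1, -841)) = Add(25, 841) = 866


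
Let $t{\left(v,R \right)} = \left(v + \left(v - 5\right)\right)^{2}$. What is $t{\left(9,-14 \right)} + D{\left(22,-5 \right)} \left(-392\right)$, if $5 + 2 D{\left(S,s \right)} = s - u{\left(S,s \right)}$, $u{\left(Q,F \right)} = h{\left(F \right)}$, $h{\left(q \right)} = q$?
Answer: $1149$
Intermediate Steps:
$u{\left(Q,F \right)} = F$
$t{\left(v,R \right)} = \left(-5 + 2 v\right)^{2}$ ($t{\left(v,R \right)} = \left(v + \left(-5 + v\right)\right)^{2} = \left(-5 + 2 v\right)^{2}$)
$D{\left(S,s \right)} = - \frac{5}{2}$ ($D{\left(S,s \right)} = - \frac{5}{2} + \frac{s - s}{2} = - \frac{5}{2} + \frac{1}{2} \cdot 0 = - \frac{5}{2} + 0 = - \frac{5}{2}$)
$t{\left(9,-14 \right)} + D{\left(22,-5 \right)} \left(-392\right) = \left(-5 + 2 \cdot 9\right)^{2} - -980 = \left(-5 + 18\right)^{2} + 980 = 13^{2} + 980 = 169 + 980 = 1149$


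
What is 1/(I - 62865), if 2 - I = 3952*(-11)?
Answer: -1/19391 ≈ -5.1570e-5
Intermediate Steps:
I = 43474 (I = 2 - 3952*(-11) = 2 - 1*(-43472) = 2 + 43472 = 43474)
1/(I - 62865) = 1/(43474 - 62865) = 1/(-19391) = -1/19391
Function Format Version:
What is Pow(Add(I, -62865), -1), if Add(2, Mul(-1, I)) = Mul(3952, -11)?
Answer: Rational(-1, 19391) ≈ -5.1570e-5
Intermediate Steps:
I = 43474 (I = Add(2, Mul(-1, Mul(3952, -11))) = Add(2, Mul(-1, -43472)) = Add(2, 43472) = 43474)
Pow(Add(I, -62865), -1) = Pow(Add(43474, -62865), -1) = Pow(-19391, -1) = Rational(-1, 19391)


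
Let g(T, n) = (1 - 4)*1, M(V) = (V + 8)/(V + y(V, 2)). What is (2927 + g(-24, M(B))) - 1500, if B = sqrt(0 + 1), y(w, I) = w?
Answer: 1424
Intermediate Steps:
B = 1 (B = sqrt(1) = 1)
M(V) = (8 + V)/(2*V) (M(V) = (V + 8)/(V + V) = (8 + V)/((2*V)) = (8 + V)*(1/(2*V)) = (8 + V)/(2*V))
g(T, n) = -3 (g(T, n) = -3*1 = -3)
(2927 + g(-24, M(B))) - 1500 = (2927 - 3) - 1500 = 2924 - 1500 = 1424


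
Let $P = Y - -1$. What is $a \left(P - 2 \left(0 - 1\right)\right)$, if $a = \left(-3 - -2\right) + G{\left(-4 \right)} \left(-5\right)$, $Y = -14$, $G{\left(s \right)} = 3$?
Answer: $176$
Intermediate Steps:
$P = -13$ ($P = -14 - -1 = -14 + 1 = -13$)
$a = -16$ ($a = \left(-3 - -2\right) + 3 \left(-5\right) = \left(-3 + 2\right) - 15 = -1 - 15 = -16$)
$a \left(P - 2 \left(0 - 1\right)\right) = - 16 \left(-13 - 2 \left(0 - 1\right)\right) = - 16 \left(-13 - -2\right) = - 16 \left(-13 + 2\right) = \left(-16\right) \left(-11\right) = 176$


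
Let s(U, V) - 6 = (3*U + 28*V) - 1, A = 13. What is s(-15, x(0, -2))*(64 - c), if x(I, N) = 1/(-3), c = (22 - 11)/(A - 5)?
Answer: -6179/2 ≈ -3089.5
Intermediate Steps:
c = 11/8 (c = (22 - 11)/(13 - 5) = 11/8 ≈ 1.3750)
x(I, N) = -⅓
s(U, V) = 5 + 3*U + 28*V (s(U, V) = 6 + ((3*U + 28*V) - 1) = 6 + (-1 + 3*U + 28*V) = 5 + 3*U + 28*V)
s(-15, x(0, -2))*(64 - c) = (5 + 3*(-15) + 28*(-⅓))*(64 - 1*11/8) = (5 - 45 - 28/3)*(64 - 11/8) = -148/3*501/8 = -6179/2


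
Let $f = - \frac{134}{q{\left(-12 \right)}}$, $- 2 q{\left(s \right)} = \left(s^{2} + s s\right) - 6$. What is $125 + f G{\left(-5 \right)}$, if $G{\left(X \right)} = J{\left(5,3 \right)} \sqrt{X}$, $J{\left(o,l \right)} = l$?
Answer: $125 + \frac{134 i \sqrt{5}}{47} \approx 125.0 + 6.3752 i$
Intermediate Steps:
$q{\left(s \right)} = 3 - s^{2}$ ($q{\left(s \right)} = - \frac{\left(s^{2} + s s\right) - 6}{2} = - \frac{\left(s^{2} + s^{2}\right) - 6}{2} = - \frac{2 s^{2} - 6}{2} = - \frac{-6 + 2 s^{2}}{2} = 3 - s^{2}$)
$G{\left(X \right)} = 3 \sqrt{X}$
$f = \frac{134}{141}$ ($f = - \frac{134}{3 - \left(-12\right)^{2}} = - \frac{134}{3 - 144} = - \frac{134}{-141} = \left(-134\right) \left(- \frac{1}{141}\right) = \frac{134}{141} \approx 0.95035$)
$125 + f G{\left(-5 \right)} = 125 + \frac{134 \cdot 3 \sqrt{-5}}{141} = 125 + \frac{134 \cdot 3 i \sqrt{5}}{141} = 125 + \frac{134 i \sqrt{5}}{47}$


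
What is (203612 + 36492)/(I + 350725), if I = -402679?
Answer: -120052/25977 ≈ -4.6215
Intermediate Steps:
(203612 + 36492)/(I + 350725) = (203612 + 36492)/(-402679 + 350725) = 240104/(-51954) = 240104*(-1/51954) = -120052/25977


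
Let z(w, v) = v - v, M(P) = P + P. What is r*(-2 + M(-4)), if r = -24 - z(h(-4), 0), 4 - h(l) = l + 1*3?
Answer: 240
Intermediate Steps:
h(l) = 1 - l (h(l) = 4 - (l + 1*3) = 4 - (l + 3) = 4 - (3 + l) = 4 + (-3 - l) = 1 - l)
M(P) = 2*P
z(w, v) = 0
r = -24 (r = -24 - 1*0 = -24 + 0 = -24)
r*(-2 + M(-4)) = -24*(-2 + 2*(-4)) = -24*(-2 - 8) = -24*(-10) = 240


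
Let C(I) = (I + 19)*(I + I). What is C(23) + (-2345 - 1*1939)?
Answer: -2352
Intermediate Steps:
C(I) = 2*I*(19 + I) (C(I) = (19 + I)*(2*I) = 2*I*(19 + I))
C(23) + (-2345 - 1*1939) = 2*23*(19 + 23) + (-2345 - 1*1939) = 2*23*42 + (-2345 - 1939) = 1932 - 4284 = -2352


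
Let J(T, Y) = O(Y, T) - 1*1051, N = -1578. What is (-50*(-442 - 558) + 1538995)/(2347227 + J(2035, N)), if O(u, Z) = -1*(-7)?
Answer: 176555/260687 ≈ 0.67727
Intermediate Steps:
O(u, Z) = 7
J(T, Y) = -1044 (J(T, Y) = 7 - 1*1051 = 7 - 1051 = -1044)
(-50*(-442 - 558) + 1538995)/(2347227 + J(2035, N)) = (-50*(-442 - 558) + 1538995)/(2347227 - 1044) = (-50*(-1000) + 1538995)/2346183 = (50000 + 1538995)*(1/2346183) = 1588995*(1/2346183) = 176555/260687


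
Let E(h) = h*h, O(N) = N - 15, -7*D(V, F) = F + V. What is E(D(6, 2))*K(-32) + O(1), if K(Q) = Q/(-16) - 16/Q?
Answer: -526/49 ≈ -10.735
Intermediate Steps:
D(V, F) = -F/7 - V/7 (D(V, F) = -(F + V)/7 = -F/7 - V/7)
K(Q) = -16/Q - Q/16 (K(Q) = Q*(-1/16) - 16/Q = -Q/16 - 16/Q = -16/Q - Q/16)
O(N) = -15 + N
E(h) = h**2
E(D(6, 2))*K(-32) + O(1) = (-1/7*2 - 1/7*6)**2*(-16/(-32) - 1/16*(-32)) + (-15 + 1) = (-2/7 - 6/7)**2*(-16*(-1/32) + 2) - 14 = (-8/7)**2*(1/2 + 2) - 14 = (64/49)*(5/2) - 14 = 160/49 - 14 = -526/49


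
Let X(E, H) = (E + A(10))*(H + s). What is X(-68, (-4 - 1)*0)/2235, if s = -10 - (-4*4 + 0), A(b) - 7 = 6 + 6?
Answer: -98/745 ≈ -0.13154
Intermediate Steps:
A(b) = 19 (A(b) = 7 + (6 + 6) = 7 + 12 = 19)
s = 6 (s = -10 - (-16 + 0) = -10 - 1*(-16) = -10 + 16 = 6)
X(E, H) = (6 + H)*(19 + E) (X(E, H) = (E + 19)*(H + 6) = (19 + E)*(6 + H) = (6 + H)*(19 + E))
X(-68, (-4 - 1)*0)/2235 = (114 + 6*(-68) + 19*((-4 - 1)*0) - 68*(-4 - 1)*0)/2235 = (114 - 408 + 19*(-5*0) - (-340)*0)*(1/2235) = (114 - 408 + 19*0 - 68*0)*(1/2235) = (114 - 408 + 0 + 0)*(1/2235) = -294*1/2235 = -98/745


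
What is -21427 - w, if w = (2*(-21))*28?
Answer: -20251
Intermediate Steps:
w = -1176 (w = -42*28 = -1176)
-21427 - w = -21427 - 1*(-1176) = -21427 + 1176 = -20251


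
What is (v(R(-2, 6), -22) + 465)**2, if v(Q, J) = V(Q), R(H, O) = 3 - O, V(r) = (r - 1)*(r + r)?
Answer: 239121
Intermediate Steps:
V(r) = 2*r*(-1 + r) (V(r) = (-1 + r)*(2*r) = 2*r*(-1 + r))
v(Q, J) = 2*Q*(-1 + Q)
(v(R(-2, 6), -22) + 465)**2 = (2*(3 - 1*6)*(-1 + (3 - 1*6)) + 465)**2 = (2*(3 - 6)*(-1 + (3 - 6)) + 465)**2 = (2*(-3)*(-1 - 3) + 465)**2 = (2*(-3)*(-4) + 465)**2 = (24 + 465)**2 = 489**2 = 239121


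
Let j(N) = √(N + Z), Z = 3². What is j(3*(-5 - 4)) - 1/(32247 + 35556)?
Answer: -1/67803 + 3*I*√2 ≈ -1.4749e-5 + 4.2426*I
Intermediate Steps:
Z = 9
j(N) = √(9 + N) (j(N) = √(N + 9) = √(9 + N))
j(3*(-5 - 4)) - 1/(32247 + 35556) = √(9 + 3*(-5 - 4)) - 1/(32247 + 35556) = √(9 + 3*(-9)) - 1/67803 = √(9 - 27) - 1*1/67803 = √(-18) - 1/67803 = 3*I*√2 - 1/67803 = -1/67803 + 3*I*√2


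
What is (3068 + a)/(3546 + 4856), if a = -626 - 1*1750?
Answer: 346/4201 ≈ 0.082361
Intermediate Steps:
a = -2376 (a = -626 - 1750 = -2376)
(3068 + a)/(3546 + 4856) = (3068 - 2376)/(3546 + 4856) = 692/8402 = 692*(1/8402) = 346/4201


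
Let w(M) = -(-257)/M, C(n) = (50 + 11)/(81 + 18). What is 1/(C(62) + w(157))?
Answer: 15543/35020 ≈ 0.44383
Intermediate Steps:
C(n) = 61/99
w(M) = 257/M
1/(C(62) + w(157)) = 1/(61/99 + 257/157) = 1/(35020/15543) = 15543/35020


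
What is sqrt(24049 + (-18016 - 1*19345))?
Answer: 32*I*sqrt(13) ≈ 115.38*I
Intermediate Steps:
sqrt(24049 + (-18016 - 1*19345)) = sqrt(24049 + (-18016 - 19345)) = sqrt(24049 - 37361) = sqrt(-13312) = 32*I*sqrt(13)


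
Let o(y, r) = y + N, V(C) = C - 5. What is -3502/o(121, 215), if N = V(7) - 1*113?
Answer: -1751/5 ≈ -350.20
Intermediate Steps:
V(C) = -5 + C
N = -111 (N = (-5 + 7) - 1*113 = 2 - 113 = -111)
o(y, r) = -111 + y (o(y, r) = y - 111 = -111 + y)
-3502/o(121, 215) = -3502/(-111 + 121) = -3502/10 = -3502*⅒ = -1751/5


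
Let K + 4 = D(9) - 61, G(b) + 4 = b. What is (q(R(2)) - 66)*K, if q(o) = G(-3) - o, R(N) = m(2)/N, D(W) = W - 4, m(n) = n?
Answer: 4440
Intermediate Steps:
G(b) = -4 + b
D(W) = -4 + W
R(N) = 2/N
q(o) = -7 - o (q(o) = (-4 - 3) - o = -7 - o)
K = -60 (K = -4 + ((-4 + 9) - 61) = -4 + (5 - 61) = -4 - 56 = -60)
(q(R(2)) - 66)*K = ((-7 - 2/2) - 66)*(-60) = ((-7 - 1*1) - 66)*(-60) = ((-7 - 1) - 66)*(-60) = (-8 - 66)*(-60) = -74*(-60) = 4440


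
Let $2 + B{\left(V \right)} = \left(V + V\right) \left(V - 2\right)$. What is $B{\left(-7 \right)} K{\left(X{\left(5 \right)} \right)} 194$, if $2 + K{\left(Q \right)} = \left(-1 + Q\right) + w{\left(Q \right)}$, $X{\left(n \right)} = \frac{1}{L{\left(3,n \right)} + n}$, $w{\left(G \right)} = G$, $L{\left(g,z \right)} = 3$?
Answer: $-66154$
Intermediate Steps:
$B{\left(V \right)} = -2 + 2 V \left(-2 + V\right)$ ($B{\left(V \right)} = -2 + \left(V + V\right) \left(V - 2\right) = -2 + 2 V \left(-2 + V\right)$)
$X{\left(n \right)} = \frac{1}{3 + n}$
$K{\left(Q \right)} = -3 + 2 Q$ ($K{\left(Q \right)} = -2 + \left(\left(-1 + Q\right) + Q\right) = -2 + \left(-1 + 2 Q\right) = -3 + 2 Q$)
$B{\left(-7 \right)} K{\left(X{\left(5 \right)} \right)} 194 = \left(-2 - -28 + 2 \left(-7\right)^{2}\right) \left(-3 + \frac{2}{3 + 5}\right) 194 = \left(-2 + 28 + 2 \cdot 49\right) \left(-3 + \frac{2}{8}\right) 194 = \left(-2 + 28 + 98\right) \left(-3 + 2 \cdot \frac{1}{8}\right) 194 = 124 \left(-3 + \frac{1}{4}\right) 194 = 124 \left(- \frac{11}{4}\right) 194 = \left(-341\right) 194 = -66154$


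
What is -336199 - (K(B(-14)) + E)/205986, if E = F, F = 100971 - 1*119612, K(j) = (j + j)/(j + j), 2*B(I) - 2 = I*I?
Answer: -34626134287/102993 ≈ -3.3620e+5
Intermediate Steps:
B(I) = 1 + I²/2 (B(I) = 1 + (I*I)/2 = 1 + I²/2)
K(j) = 1 (K(j) = (2*j)/((2*j)) = (2*j)*(1/(2*j)) = 1)
F = -18641 (F = 100971 - 119612 = -18641)
E = -18641
-336199 - (K(B(-14)) + E)/205986 = -336199 - (1 - 18641)/205986 = -336199 - (-18640)/205986 = -336199 - 1*(-9320/102993) = -336199 + 9320/102993 = -34626134287/102993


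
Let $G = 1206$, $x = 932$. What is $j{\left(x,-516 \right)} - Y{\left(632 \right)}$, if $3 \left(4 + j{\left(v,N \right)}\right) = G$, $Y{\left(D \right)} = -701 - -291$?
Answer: $808$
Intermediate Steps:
$Y{\left(D \right)} = -410$ ($Y{\left(D \right)} = -701 + 291 = -410$)
$j{\left(v,N \right)} = 398$ ($j{\left(v,N \right)} = -4 + \frac{1}{3} \cdot 1206 = -4 + 402 = 398$)
$j{\left(x,-516 \right)} - Y{\left(632 \right)} = 398 - -410 = 398 + 410 = 808$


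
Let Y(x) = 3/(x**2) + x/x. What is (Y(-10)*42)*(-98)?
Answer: -105987/25 ≈ -4239.5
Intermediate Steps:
Y(x) = 1 + 3/x**2 (Y(x) = 3/x**2 + 1 = 1 + 3/x**2)
(Y(-10)*42)*(-98) = ((1 + 3/(-10)**2)*42)*(-98) = ((1 + 3*(1/100))*42)*(-98) = ((1 + 3/100)*42)*(-98) = ((103/100)*42)*(-98) = (2163/50)*(-98) = -105987/25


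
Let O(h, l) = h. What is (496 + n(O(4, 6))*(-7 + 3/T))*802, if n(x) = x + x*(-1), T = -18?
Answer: 397792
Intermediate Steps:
n(x) = 0 (n(x) = x - x = 0)
(496 + n(O(4, 6))*(-7 + 3/T))*802 = (496 + 0*(-7 + 3/(-18)))*802 = (496 + 0*(-7 + 3*(-1/18)))*802 = (496 + 0*(-7 - ⅙))*802 = (496 + 0*(-43/6))*802 = (496 + 0)*802 = 496*802 = 397792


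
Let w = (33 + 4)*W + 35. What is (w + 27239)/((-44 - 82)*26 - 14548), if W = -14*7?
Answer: -739/557 ≈ -1.3267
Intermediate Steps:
W = -98
w = -3591 (w = (33 + 4)*(-98) + 35 = 37*(-98) + 35 = -3626 + 35 = -3591)
(w + 27239)/((-44 - 82)*26 - 14548) = (-3591 + 27239)/((-44 - 82)*26 - 14548) = 23648/(-126*26 - 14548) = 23648/(-3276 - 14548) = 23648/(-17824) = 23648*(-1/17824) = -739/557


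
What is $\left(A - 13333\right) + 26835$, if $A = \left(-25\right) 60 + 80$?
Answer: $12082$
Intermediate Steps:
$A = -1420$ ($A = -1500 + 80 = -1420$)
$\left(A - 13333\right) + 26835 = \left(-1420 - 13333\right) + 26835 = -14753 + 26835 = 12082$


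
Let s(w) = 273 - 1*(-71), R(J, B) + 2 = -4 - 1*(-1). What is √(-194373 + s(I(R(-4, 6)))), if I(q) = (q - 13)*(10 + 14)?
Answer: I*√194029 ≈ 440.49*I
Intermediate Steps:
R(J, B) = -5 (R(J, B) = -2 + (-4 - 1*(-1)) = -2 + (-4 + 1) = -2 - 3 = -5)
I(q) = -312 + 24*q (I(q) = (-13 + q)*24 = -312 + 24*q)
s(w) = 344 (s(w) = 273 + 71 = 344)
√(-194373 + s(I(R(-4, 6)))) = √(-194373 + 344) = √(-194029) = I*√194029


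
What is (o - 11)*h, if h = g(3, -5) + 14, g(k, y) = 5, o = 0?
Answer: -209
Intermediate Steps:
h = 19 (h = 5 + 14 = 19)
(o - 11)*h = (0 - 11)*19 = -11*19 = -209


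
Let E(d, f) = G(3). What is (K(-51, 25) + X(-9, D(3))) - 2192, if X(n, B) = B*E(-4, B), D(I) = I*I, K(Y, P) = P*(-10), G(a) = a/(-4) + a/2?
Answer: -9741/4 ≈ -2435.3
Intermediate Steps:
G(a) = a/4 (G(a) = a*(-1/4) + a*(1/2) = -a/4 + a/2 = a/4)
K(Y, P) = -10*P
E(d, f) = 3/4 (E(d, f) = (1/4)*3 = 3/4)
D(I) = I**2
X(n, B) = 3*B/4 (X(n, B) = B*(3/4) = 3*B/4)
(K(-51, 25) + X(-9, D(3))) - 2192 = (-10*25 + (3/4)*3**2) - 2192 = (-250 + (3/4)*9) - 2192 = (-250 + 27/4) - 2192 = -973/4 - 2192 = -9741/4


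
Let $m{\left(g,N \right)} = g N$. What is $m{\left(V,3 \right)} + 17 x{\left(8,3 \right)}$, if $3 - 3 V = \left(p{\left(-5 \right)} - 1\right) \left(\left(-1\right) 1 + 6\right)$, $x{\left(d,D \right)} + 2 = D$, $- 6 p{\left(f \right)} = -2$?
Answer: $\frac{70}{3} \approx 23.333$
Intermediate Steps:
$p{\left(f \right)} = \frac{1}{3}$ ($p{\left(f \right)} = \left(- \frac{1}{6}\right) \left(-2\right) = \frac{1}{3}$)
$x{\left(d,D \right)} = -2 + D$
$V = \frac{19}{9}$ ($V = 1 - \frac{\left(\frac{1}{3} - 1\right) \left(\left(-1\right) 1 + 6\right)}{3} = 1 - \frac{\left(- \frac{2}{3}\right) \left(-1 + 6\right)}{3} = 1 - \frac{\left(- \frac{2}{3}\right) 5}{3} = 1 - - \frac{10}{9} = 1 + \frac{10}{9} = \frac{19}{9} \approx 2.1111$)
$m{\left(g,N \right)} = N g$
$m{\left(V,3 \right)} + 17 x{\left(8,3 \right)} = 3 \cdot \frac{19}{9} + 17 \left(-2 + 3\right) = \frac{19}{3} + 17 \cdot 1 = \frac{19}{3} + 17 = \frac{70}{3}$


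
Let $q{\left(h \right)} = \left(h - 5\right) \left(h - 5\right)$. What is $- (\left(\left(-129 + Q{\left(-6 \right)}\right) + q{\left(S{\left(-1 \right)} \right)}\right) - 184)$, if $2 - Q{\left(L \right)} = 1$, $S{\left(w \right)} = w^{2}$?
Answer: $296$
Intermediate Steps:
$Q{\left(L \right)} = 1$ ($Q{\left(L \right)} = 2 - 1 = 1$)
$q{\left(h \right)} = \left(-5 + h\right)^{2}$ ($q{\left(h \right)} = \left(-5 + h\right) \left(-5 + h\right) = \left(-5 + h\right)^{2}$)
$- (\left(\left(-129 + Q{\left(-6 \right)}\right) + q{\left(S{\left(-1 \right)} \right)}\right) - 184) = - (\left(\left(-129 + 1\right) + \left(-5 + \left(-1\right)^{2}\right)^{2}\right) - 184) = - (\left(-128 + \left(-5 + 1\right)^{2}\right) - 184) = - (\left(-128 + \left(-4\right)^{2}\right) - 184) = - (\left(-128 + 16\right) - 184) = - (-112 - 184) = \left(-1\right) \left(-296\right) = 296$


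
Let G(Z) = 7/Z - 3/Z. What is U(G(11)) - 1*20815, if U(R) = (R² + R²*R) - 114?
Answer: -27856259/1331 ≈ -20929.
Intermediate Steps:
G(Z) = 4/Z
U(R) = -114 + R² + R³ (U(R) = (R² + R³) - 114 = -114 + R² + R³)
U(G(11)) - 1*20815 = (-114 + (4/11)² + (4/11)³) - 1*20815 = (-114 + (4*(1/11))² + (4*(1/11))³) - 20815 = (-114 + (4/11)² + (4/11)³) - 20815 = (-114 + 16/121 + 64/1331) - 20815 = -151494/1331 - 20815 = -27856259/1331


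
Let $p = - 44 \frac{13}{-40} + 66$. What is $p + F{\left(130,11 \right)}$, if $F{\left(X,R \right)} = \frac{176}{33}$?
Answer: $\frac{2569}{30} \approx 85.633$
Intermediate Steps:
$F{\left(X,R \right)} = \frac{16}{3}$ ($F{\left(X,R \right)} = 176 \cdot \frac{1}{33} = \frac{16}{3}$)
$p = \frac{803}{10}$ ($p = - 44 \cdot 13 \left(- \frac{1}{40}\right) + 66 = \left(-44\right) \left(- \frac{13}{40}\right) + 66 = \frac{143}{10} + 66 = \frac{803}{10} \approx 80.3$)
$p + F{\left(130,11 \right)} = \frac{803}{10} + \frac{16}{3} = \frac{2569}{30}$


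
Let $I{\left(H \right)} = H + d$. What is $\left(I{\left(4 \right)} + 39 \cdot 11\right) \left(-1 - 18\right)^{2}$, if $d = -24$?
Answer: $147649$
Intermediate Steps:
$I{\left(H \right)} = -24 + H$ ($I{\left(H \right)} = H - 24 = -24 + H$)
$\left(I{\left(4 \right)} + 39 \cdot 11\right) \left(-1 - 18\right)^{2} = \left(\left(-24 + 4\right) + 39 \cdot 11\right) \left(-1 - 18\right)^{2} = \left(-20 + 429\right) \left(-19\right)^{2} = 409 \cdot 361 = 147649$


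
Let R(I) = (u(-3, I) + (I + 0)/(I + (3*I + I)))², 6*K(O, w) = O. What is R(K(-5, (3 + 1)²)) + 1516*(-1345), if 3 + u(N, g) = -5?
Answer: -50973979/25 ≈ -2.0390e+6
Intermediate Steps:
K(O, w) = O/6
u(N, g) = -8 (u(N, g) = -3 - 5 = -8)
R(I) = 1521/25 (R(I) = (-8 + (I + 0)/(I + (3*I + I)))² = (-8 + I/(I + 4*I))² = (-8 + I/((5*I)))² = (-8 + I*(1/(5*I)))² = (-8 + ⅕)² = (-39/5)² = 1521/25)
R(K(-5, (3 + 1)²)) + 1516*(-1345) = 1521/25 + 1516*(-1345) = 1521/25 - 2039020 = -50973979/25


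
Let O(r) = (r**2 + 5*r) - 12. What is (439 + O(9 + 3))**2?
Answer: 398161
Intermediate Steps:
O(r) = -12 + r**2 + 5*r
(439 + O(9 + 3))**2 = (439 + (-12 + (9 + 3)**2 + 5*(9 + 3)))**2 = (439 + (-12 + 12**2 + 5*12))**2 = (439 + (-12 + 144 + 60))**2 = (439 + 192)**2 = 631**2 = 398161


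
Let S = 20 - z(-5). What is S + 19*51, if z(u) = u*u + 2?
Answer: 962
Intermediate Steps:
z(u) = 2 + u**2 (z(u) = u**2 + 2 = 2 + u**2)
S = -7 (S = 20 - (2 + (-5)**2) = 20 - (2 + 25) = 20 - 1*27 = 20 - 27 = -7)
S + 19*51 = -7 + 19*51 = -7 + 969 = 962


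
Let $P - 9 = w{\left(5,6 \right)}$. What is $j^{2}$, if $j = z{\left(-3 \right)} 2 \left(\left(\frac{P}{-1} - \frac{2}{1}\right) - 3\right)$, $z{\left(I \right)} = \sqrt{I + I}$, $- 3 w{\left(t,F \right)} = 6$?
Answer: $-3456$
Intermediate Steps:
$w{\left(t,F \right)} = -2$ ($w{\left(t,F \right)} = \left(- \frac{1}{3}\right) 6 = -2$)
$P = 7$ ($P = 9 - 2 = 7$)
$z{\left(I \right)} = \sqrt{2} \sqrt{I}$ ($z{\left(I \right)} = \sqrt{2 I} = \sqrt{2} \sqrt{I}$)
$j = - 24 i \sqrt{6}$ ($j = \sqrt{2} \sqrt{-3} \cdot 2 \left(\left(\frac{7}{-1} - \frac{2}{1}\right) - 3\right) = \sqrt{2} i \sqrt{3} \cdot 2 \left(\left(7 \left(-1\right) - 2\right) - 3\right) = i \sqrt{6} \cdot 2 \left(\left(-7 - 2\right) - 3\right) = 2 i \sqrt{6} \left(-9 - 3\right) = 2 i \sqrt{6} \left(-12\right) = - 24 i \sqrt{6} \approx - 58.788 i$)
$j^{2} = \left(- 24 i \sqrt{6}\right)^{2} = -3456$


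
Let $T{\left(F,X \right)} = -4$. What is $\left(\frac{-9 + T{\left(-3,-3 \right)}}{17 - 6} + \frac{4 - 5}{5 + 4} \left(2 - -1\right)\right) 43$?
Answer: $- \frac{2150}{33} \approx -65.151$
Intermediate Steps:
$\left(\frac{-9 + T{\left(-3,-3 \right)}}{17 - 6} + \frac{4 - 5}{5 + 4} \left(2 - -1\right)\right) 43 = \left(\frac{-9 - 4}{17 - 6} + \frac{4 - 5}{5 + 4} \left(2 - -1\right)\right) 43 = \left(- \frac{13}{11} + - \frac{1}{9} \left(2 + 1\right)\right) 43 = \left(\left(-13\right) \frac{1}{11} + \left(-1\right) \frac{1}{9} \cdot 3\right) 43 = \left(- \frac{13}{11} - \frac{1}{3}\right) 43 = \left(- \frac{50}{33}\right) 43 = - \frac{2150}{33}$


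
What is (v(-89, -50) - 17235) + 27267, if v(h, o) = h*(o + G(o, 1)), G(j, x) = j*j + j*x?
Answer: -203568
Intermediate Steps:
G(j, x) = j² + j*x
v(h, o) = h*(o + o*(1 + o)) (v(h, o) = h*(o + o*(o + 1)) = h*(o + o*(1 + o)))
(v(-89, -50) - 17235) + 27267 = (-89*(-50)*(2 - 50) - 17235) + 27267 = (-89*(-50)*(-48) - 17235) + 27267 = (-213600 - 17235) + 27267 = -230835 + 27267 = -203568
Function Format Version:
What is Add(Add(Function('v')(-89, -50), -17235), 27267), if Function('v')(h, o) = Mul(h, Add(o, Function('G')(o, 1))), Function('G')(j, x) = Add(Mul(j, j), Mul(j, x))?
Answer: -203568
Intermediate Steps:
Function('G')(j, x) = Add(Pow(j, 2), Mul(j, x))
Function('v')(h, o) = Mul(h, Add(o, Mul(o, Add(1, o)))) (Function('v')(h, o) = Mul(h, Add(o, Mul(o, Add(o, 1)))) = Mul(h, Add(o, Mul(o, Add(1, o)))))
Add(Add(Function('v')(-89, -50), -17235), 27267) = Add(Add(Mul(-89, -50, Add(2, -50)), -17235), 27267) = Add(Add(Mul(-89, -50, -48), -17235), 27267) = Add(Add(-213600, -17235), 27267) = Add(-230835, 27267) = -203568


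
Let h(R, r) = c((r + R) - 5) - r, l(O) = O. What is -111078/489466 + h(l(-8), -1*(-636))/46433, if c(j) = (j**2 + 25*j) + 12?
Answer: 96068135253/11363687389 ≈ 8.4540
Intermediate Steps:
c(j) = 12 + j**2 + 25*j
h(R, r) = -113 + (-5 + R + r)**2 + 24*r + 25*R (h(R, r) = (12 + ((r + R) - 5)**2 + 25*((r + R) - 5)) - r = (12 + ((R + r) - 5)**2 + 25*((R + r) - 5)) - r = (12 + (-5 + R + r)**2 + 25*(-5 + R + r)) - r = (12 + (-5 + R + r)**2 + (-125 + 25*R + 25*r)) - r = (-113 + (-5 + R + r)**2 + 25*R + 25*r) - r = -113 + (-5 + R + r)**2 + 24*r + 25*R)
-111078/489466 + h(l(-8), -1*(-636))/46433 = -111078/489466 + (-113 + (-5 - 8 - 1*(-636))**2 + 24*(-1*(-636)) + 25*(-8))/46433 = -111078*1/489466 + (-113 + (-5 - 8 + 636)**2 + 24*636 - 200)*(1/46433) = -55539/244733 + (-113 + 623**2 + 15264 - 200)*(1/46433) = -55539/244733 + (-113 + 388129 + 15264 - 200)*(1/46433) = -55539/244733 + 403080*(1/46433) = -55539/244733 + 403080/46433 = 96068135253/11363687389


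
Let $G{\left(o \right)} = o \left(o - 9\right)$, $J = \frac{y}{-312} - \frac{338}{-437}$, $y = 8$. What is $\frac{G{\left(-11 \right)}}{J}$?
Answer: $\frac{749892}{2549} \approx 294.19$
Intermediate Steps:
$J = \frac{12745}{17043}$ ($J = \frac{8}{-312} - \frac{338}{-437} = 8 \left(- \frac{1}{312}\right) - - \frac{338}{437} = - \frac{1}{39} + \frac{338}{437} = \frac{12745}{17043} \approx 0.74781$)
$G{\left(o \right)} = o \left(-9 + o\right)$
$\frac{G{\left(-11 \right)}}{J} = \frac{\left(-11\right) \left(-9 - 11\right)}{\frac{12745}{17043}} = \left(-11\right) \left(-20\right) \frac{17043}{12745} = 220 \cdot \frac{17043}{12745} = \frac{749892}{2549}$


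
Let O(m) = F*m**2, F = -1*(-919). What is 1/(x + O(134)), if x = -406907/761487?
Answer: 761487/12565726058761 ≈ 6.0600e-8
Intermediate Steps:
F = 919
x = -406907/761487 (x = -406907*1/761487 = -406907/761487 ≈ -0.53436)
O(m) = 919*m**2
1/(x + O(134)) = 1/(-406907/761487 + 919*134**2) = 1/(-406907/761487 + 919*17956) = 1/(-406907/761487 + 16501564) = 1/(12565726058761/761487) = 761487/12565726058761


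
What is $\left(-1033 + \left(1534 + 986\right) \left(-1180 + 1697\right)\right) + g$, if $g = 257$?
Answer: $1302064$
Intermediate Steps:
$\left(-1033 + \left(1534 + 986\right) \left(-1180 + 1697\right)\right) + g = \left(-1033 + \left(1534 + 986\right) \left(-1180 + 1697\right)\right) + 257 = \left(-1033 + 2520 \cdot 517\right) + 257 = \left(-1033 + 1302840\right) + 257 = 1301807 + 257 = 1302064$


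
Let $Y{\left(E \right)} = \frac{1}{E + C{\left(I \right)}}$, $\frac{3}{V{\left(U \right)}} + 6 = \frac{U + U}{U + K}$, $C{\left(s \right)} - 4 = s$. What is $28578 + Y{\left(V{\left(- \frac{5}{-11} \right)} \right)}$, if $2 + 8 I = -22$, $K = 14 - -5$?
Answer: $\frac{9031285}{316} \approx 28580.0$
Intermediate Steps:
$K = 19$ ($K = 14 + 5 = 19$)
$I = -3$ ($I = - \frac{1}{4} + \frac{1}{8} \left(-22\right) = - \frac{1}{4} - \frac{11}{4} = -3$)
$C{\left(s \right)} = 4 + s$
$V{\left(U \right)} = \frac{3}{-6 + \frac{2 U}{19 + U}}$ ($V{\left(U \right)} = \frac{3}{-6 + \frac{U + U}{U + 19}} = \frac{3}{-6 + \frac{2 U}{19 + U}}$)
$Y{\left(E \right)} = \frac{1}{1 + E}$ ($Y{\left(E \right)} = \frac{1}{E + \left(4 - 3\right)} = \frac{1}{E + 1} = \frac{1}{1 + E}$)
$28578 + Y{\left(V{\left(- \frac{5}{-11} \right)} \right)} = 28578 + \frac{1}{1 + \frac{3 \left(-19 - - \frac{5}{-11}\right)}{2 \left(57 + 2 \left(- \frac{5}{-11}\right)\right)}} = 28578 + \frac{1}{1 + \frac{3 \left(-19 - \left(-5\right) \left(- \frac{1}{11}\right)\right)}{2 \left(57 + 2 \left(\left(-5\right) \left(- \frac{1}{11}\right)\right)\right)}} = 28578 + \frac{1}{1 + \frac{3 \left(-19 - \frac{5}{11}\right)}{2 \left(57 + 2 \cdot \frac{5}{11}\right)}} = 28578 + \frac{1}{1 + \frac{3 \left(-19 - \frac{5}{11}\right)}{2 \left(57 + \frac{10}{11}\right)}} = 28578 + \frac{1}{1 + \frac{3}{2} \frac{1}{\frac{637}{11}} \left(- \frac{214}{11}\right)} = 28578 + \frac{1}{1 + \frac{3}{2} \cdot \frac{11}{637} \left(- \frac{214}{11}\right)} = 28578 + \frac{1}{1 - \frac{321}{637}} = 28578 + \frac{1}{\frac{316}{637}} = 28578 + \frac{637}{316} = \frac{9031285}{316}$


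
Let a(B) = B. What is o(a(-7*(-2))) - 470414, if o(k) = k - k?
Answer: -470414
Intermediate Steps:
o(k) = 0
o(a(-7*(-2))) - 470414 = 0 - 470414 = -470414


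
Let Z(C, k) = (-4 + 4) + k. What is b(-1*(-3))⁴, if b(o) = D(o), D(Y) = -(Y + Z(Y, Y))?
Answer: 1296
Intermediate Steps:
Z(C, k) = k (Z(C, k) = 0 + k = k)
D(Y) = -2*Y (D(Y) = -(Y + Y) = -2*Y)
b(o) = -2*o
b(-1*(-3))⁴ = (-(-2)*(-3))⁴ = (-2*3)⁴ = (-6)⁴ = 1296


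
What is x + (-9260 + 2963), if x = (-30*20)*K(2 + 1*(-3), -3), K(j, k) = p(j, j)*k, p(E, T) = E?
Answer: -8097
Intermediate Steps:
K(j, k) = j*k
x = -1800 (x = (-30*20)*((2 + 1*(-3))*(-3)) = -600*(2 - 3)*(-3) = -(-600)*(-3) = -600*3 = -1800)
x + (-9260 + 2963) = -1800 + (-9260 + 2963) = -1800 - 6297 = -8097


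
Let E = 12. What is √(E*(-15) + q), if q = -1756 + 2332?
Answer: 6*√11 ≈ 19.900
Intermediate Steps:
q = 576
√(E*(-15) + q) = √(12*(-15) + 576) = √(-180 + 576) = √396 = 6*√11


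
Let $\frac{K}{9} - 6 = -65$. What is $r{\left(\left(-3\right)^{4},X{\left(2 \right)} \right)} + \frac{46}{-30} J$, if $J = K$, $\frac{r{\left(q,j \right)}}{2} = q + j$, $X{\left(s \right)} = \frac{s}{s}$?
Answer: $\frac{4891}{5} \approx 978.2$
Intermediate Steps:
$X{\left(s \right)} = 1$
$K = -531$ ($K = 54 + 9 \left(-65\right) = 54 - 585 = -531$)
$r{\left(q,j \right)} = 2 j + 2 q$ ($r{\left(q,j \right)} = 2 \left(q + j\right) = 2 \left(j + q\right) = 2 j + 2 q$)
$J = -531$
$r{\left(\left(-3\right)^{4},X{\left(2 \right)} \right)} + \frac{46}{-30} J = \left(2 \cdot 1 + 2 \left(-3\right)^{4}\right) + \frac{46}{-30} \left(-531\right) = \left(2 + 2 \cdot 81\right) + 46 \left(- \frac{1}{30}\right) \left(-531\right) = \left(2 + 162\right) - - \frac{4071}{5} = 164 + \frac{4071}{5} = \frac{4891}{5}$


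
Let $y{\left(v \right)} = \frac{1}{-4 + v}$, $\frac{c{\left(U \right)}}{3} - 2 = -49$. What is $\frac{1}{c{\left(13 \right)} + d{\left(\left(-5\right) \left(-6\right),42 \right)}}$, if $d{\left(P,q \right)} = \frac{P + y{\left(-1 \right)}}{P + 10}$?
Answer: $- \frac{200}{28051} \approx -0.0071299$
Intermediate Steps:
$c{\left(U \right)} = -141$ ($c{\left(U \right)} = 6 + 3 \left(-49\right) = 6 - 147 = -141$)
$d{\left(P,q \right)} = \frac{- \frac{1}{5} + P}{10 + P}$ ($d{\left(P,q \right)} = \frac{P + \frac{1}{-4 - 1}}{P + 10} = \frac{P + \frac{1}{-5}}{10 + P} = \frac{P - \frac{1}{5}}{10 + P} = \frac{- \frac{1}{5} + P}{10 + P}$)
$\frac{1}{c{\left(13 \right)} + d{\left(\left(-5\right) \left(-6\right),42 \right)}} = \frac{1}{-141 + \frac{- \frac{1}{5} - -30}{10 - -30}} = \frac{1}{-141 + \frac{- \frac{1}{5} + 30}{10 + 30}} = \frac{1}{-141 + \frac{1}{40} \cdot \frac{149}{5}} = \frac{1}{-141 + \frac{149}{200}} = \frac{1}{- \frac{28051}{200}} = - \frac{200}{28051}$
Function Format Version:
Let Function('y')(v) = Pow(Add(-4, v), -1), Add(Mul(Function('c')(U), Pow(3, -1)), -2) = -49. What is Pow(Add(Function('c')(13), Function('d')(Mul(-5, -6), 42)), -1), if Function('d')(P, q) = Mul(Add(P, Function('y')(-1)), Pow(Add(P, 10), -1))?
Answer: Rational(-200, 28051) ≈ -0.0071299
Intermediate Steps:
Function('c')(U) = -141 (Function('c')(U) = Add(6, Mul(3, -49)) = Add(6, -147) = -141)
Function('d')(P, q) = Mul(Pow(Add(10, P), -1), Add(Rational(-1, 5), P)) (Function('d')(P, q) = Mul(Add(P, Pow(Add(-4, -1), -1)), Pow(Add(P, 10), -1)) = Mul(Add(P, Pow(-5, -1)), Pow(Add(10, P), -1)) = Mul(Add(P, Rational(-1, 5)), Pow(Add(10, P), -1)) = Mul(Add(Rational(-1, 5), P), Pow(Add(10, P), -1)) = Mul(Pow(Add(10, P), -1), Add(Rational(-1, 5), P)))
Pow(Add(Function('c')(13), Function('d')(Mul(-5, -6), 42)), -1) = Pow(Add(-141, Mul(Pow(Add(10, Mul(-5, -6)), -1), Add(Rational(-1, 5), Mul(-5, -6)))), -1) = Pow(Add(-141, Mul(Pow(Add(10, 30), -1), Add(Rational(-1, 5), 30))), -1) = Pow(Add(-141, Mul(Pow(40, -1), Rational(149, 5))), -1) = Pow(Add(-141, Mul(Rational(1, 40), Rational(149, 5))), -1) = Pow(Add(-141, Rational(149, 200)), -1) = Pow(Rational(-28051, 200), -1) = Rational(-200, 28051)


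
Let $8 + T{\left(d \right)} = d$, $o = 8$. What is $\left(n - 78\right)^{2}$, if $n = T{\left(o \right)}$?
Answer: $6084$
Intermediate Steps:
$T{\left(d \right)} = -8 + d$
$n = 0$ ($n = -8 + 8 = 0$)
$\left(n - 78\right)^{2} = \left(0 - 78\right)^{2} = \left(-78\right)^{2} = 6084$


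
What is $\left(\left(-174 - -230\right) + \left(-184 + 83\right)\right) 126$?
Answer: $-5670$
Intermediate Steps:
$\left(\left(-174 - -230\right) + \left(-184 + 83\right)\right) 126 = \left(\left(-174 + 230\right) - 101\right) 126 = \left(56 - 101\right) 126 = \left(-45\right) 126 = -5670$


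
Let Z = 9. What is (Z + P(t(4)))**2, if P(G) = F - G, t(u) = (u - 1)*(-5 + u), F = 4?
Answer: 256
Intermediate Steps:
t(u) = (-1 + u)*(-5 + u)
P(G) = 4 - G
(Z + P(t(4)))**2 = (9 + (4 - (5 + 4**2 - 6*4)))**2 = (9 + (4 - (5 + 16 - 24)))**2 = (9 + (4 - 1*(-3)))**2 = (9 + (4 + 3))**2 = (9 + 7)**2 = 16**2 = 256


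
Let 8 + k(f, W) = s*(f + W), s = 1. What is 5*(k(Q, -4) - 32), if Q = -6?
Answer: -250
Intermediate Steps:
k(f, W) = -8 + W + f (k(f, W) = -8 + 1*(f + W) = -8 + 1*(W + f) = -8 + (W + f) = -8 + W + f)
5*(k(Q, -4) - 32) = 5*((-8 - 4 - 6) - 32) = 5*(-18 - 32) = 5*(-50) = -250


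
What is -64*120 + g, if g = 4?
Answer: -7676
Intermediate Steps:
-64*120 + g = -64*120 + 4 = -7680 + 4 = -7676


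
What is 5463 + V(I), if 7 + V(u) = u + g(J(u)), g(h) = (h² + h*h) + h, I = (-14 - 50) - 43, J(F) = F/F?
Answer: 5352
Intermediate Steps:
J(F) = 1
I = -107 (I = -64 - 43 = -107)
g(h) = h + 2*h² (g(h) = (h² + h²) + h = 2*h² + h = h + 2*h²)
V(u) = -4 + u (V(u) = -7 + (u + 1*(1 + 2*1)) = -7 + (u + 1*(1 + 2)) = -7 + (u + 1*3) = -7 + (u + 3) = -7 + (3 + u) = -4 + u)
5463 + V(I) = 5463 + (-4 - 107) = 5463 - 111 = 5352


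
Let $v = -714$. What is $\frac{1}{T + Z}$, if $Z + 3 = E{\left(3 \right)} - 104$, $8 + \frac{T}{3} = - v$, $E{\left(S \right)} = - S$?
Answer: $\frac{1}{2008} \approx 0.00049801$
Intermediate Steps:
$T = 2118$ ($T = -24 + 3 \left(\left(-1\right) \left(-714\right)\right) = -24 + 3 \cdot 714 = -24 + 2142 = 2118$)
$Z = -110$ ($Z = -3 - 107 = -110$)
$\frac{1}{T + Z} = \frac{1}{2118 - 110} = \frac{1}{2008}$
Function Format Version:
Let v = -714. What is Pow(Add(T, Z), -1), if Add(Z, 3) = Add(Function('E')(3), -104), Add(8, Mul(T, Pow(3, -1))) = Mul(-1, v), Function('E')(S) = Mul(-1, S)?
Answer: Rational(1, 2008) ≈ 0.00049801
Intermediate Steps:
T = 2118 (T = Add(-24, Mul(3, Mul(-1, -714))) = Add(-24, Mul(3, 714)) = Add(-24, 2142) = 2118)
Z = -110 (Z = Add(-3, Add(Mul(-1, 3), -104)) = Add(-3, Add(-3, -104)) = Add(-3, -107) = -110)
Pow(Add(T, Z), -1) = Pow(Add(2118, -110), -1) = Pow(2008, -1) = Rational(1, 2008)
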